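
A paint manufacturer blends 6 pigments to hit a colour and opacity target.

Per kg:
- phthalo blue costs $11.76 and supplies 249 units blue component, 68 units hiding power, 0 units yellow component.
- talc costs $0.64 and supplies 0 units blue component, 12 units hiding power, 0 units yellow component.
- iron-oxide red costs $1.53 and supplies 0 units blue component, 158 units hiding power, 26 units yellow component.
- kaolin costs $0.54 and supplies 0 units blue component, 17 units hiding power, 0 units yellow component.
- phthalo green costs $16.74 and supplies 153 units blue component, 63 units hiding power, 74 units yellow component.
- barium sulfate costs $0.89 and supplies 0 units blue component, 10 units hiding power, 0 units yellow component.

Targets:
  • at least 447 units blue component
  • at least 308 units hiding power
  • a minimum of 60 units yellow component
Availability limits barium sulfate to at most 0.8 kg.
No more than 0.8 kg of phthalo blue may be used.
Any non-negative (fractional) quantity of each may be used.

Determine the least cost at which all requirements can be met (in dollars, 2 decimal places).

$37.99

Treat it as an LP. Let x1 = kg of phthalo blue, x2 = kg of talc, x3 = kg of iron-oxide red, x4 = kg of kaolin, x5 = kg of phthalo green, x6 = kg of barium sulfate.
Minimise 11.76x1 + 0.64x2 + 1.53x3 + 0.54x4 + 16.74x5 + 0.89x6 subject to:
  249x1 + 153x5 ≥ 447   (blue component)
  68x1 + 12x2 + 158x3 + 17x4 + 63x5 + 10x6 ≥ 308   (hiding power)
  26x3 + 74x5 ≥ 60   (yellow component)
  x6 ≤ 0.8
  x1 ≤ 0.8
  x1, x2, x3, x4, x5, x6 ≥ 0.
The optimal basis is {phthalo blue, iron-oxide red, phthalo green}; talc, kaolin, barium sulfate drop out. There the blue component, hiding power, the phthalo blue cap constraints are tight.
Solving gives x1 = 0.8, x3 = 0.9593, x5 = 1.62.
Objective = 11.76·0.8 + 1.53·0.9593 + 16.74·1.62 = 37.9945.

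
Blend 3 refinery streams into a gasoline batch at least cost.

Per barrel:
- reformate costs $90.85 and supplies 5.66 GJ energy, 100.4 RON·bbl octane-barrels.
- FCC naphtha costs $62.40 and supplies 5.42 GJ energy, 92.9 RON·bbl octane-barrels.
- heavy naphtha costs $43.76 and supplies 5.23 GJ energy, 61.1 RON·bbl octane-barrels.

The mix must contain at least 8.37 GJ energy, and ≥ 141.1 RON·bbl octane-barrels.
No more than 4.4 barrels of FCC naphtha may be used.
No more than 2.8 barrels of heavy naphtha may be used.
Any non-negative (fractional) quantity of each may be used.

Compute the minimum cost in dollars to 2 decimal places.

Set it up as a linear program. Let x1 = barrels of reformate, x2 = barrels of FCC naphtha, x3 = barrels of heavy naphtha.
Minimize 90.85x1 + 62.4x2 + 43.76x3 subject to:
  5.66x1 + 5.42x2 + 5.23x3 ≥ 8.37   (energy)
  100.4x1 + 92.9x2 + 61.1x3 ≥ 141.1   (octane-barrels)
  x2 ≤ 4.4
  x3 ≤ 2.8
  x1, x2, x3 ≥ 0.
The cheapest feasible vertex uses only FCC naphtha, heavy naphtha; reformate is not used. Binding constraints: energy and octane-barrels.
Optimal quantities: FCC naphtha = 1.4644 barrels, heavy naphtha = 0.082809 barrels.
Cost = 62.4·1.4644 + 43.76·0.082809 = 95.0023.

$95.00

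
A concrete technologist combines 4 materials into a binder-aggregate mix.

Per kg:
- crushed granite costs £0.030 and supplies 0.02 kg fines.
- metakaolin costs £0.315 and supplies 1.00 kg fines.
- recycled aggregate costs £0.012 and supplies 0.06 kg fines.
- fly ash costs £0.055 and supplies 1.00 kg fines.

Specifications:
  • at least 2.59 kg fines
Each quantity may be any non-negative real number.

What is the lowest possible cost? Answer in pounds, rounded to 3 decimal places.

£0.142

Treat it as an LP. Let x1 = kg of crushed granite, x2 = kg of metakaolin, x3 = kg of recycled aggregate, x4 = kg of fly ash.
Minimise 0.03x1 + 0.315x2 + 0.012x3 + 0.055x4 with:
  0.02x1 + 1x2 + 0.06x3 + 1x4 ≥ 2.59   (fines)
  x1, x2, x3, x4 ≥ 0.
The optimal basis is {fly ash}; crushed granite, metakaolin, recycled aggregate drop out. Binding constraint: fines.
That vertex is x4 = 2.59.
Hence cost = 0.055·2.59 = £0.14245.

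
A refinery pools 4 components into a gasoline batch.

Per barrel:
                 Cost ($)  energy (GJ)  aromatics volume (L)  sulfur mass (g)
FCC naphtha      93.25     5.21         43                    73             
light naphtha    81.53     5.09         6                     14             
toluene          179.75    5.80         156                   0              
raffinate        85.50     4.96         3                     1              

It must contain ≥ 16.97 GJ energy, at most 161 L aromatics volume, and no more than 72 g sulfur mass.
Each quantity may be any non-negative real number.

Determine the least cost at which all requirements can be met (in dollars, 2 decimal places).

Treat it as an LP. Let x1 = barrels of FCC naphtha, x2 = barrels of light naphtha, x3 = barrels of toluene, x4 = barrels of raffinate.
min 93.25x1 + 81.53x2 + 179.75x3 + 85.5x4 s.t.:
  5.21x1 + 5.09x2 + 5.8x3 + 4.96x4 ≥ 16.97   (energy)
  43x1 + 6x2 + 156x3 + 3x4 ≤ 161   (aromatics volume)
  73x1 + 14x2 + 1x4 ≤ 72   (sulfur mass)
  x1, x2, x3, x4 ≥ 0.
The cheapest feasible vertex uses only light naphtha; FCC naphtha, toluene, raffinate are not used. Binding constraint: energy.
So light naphtha = 3.334 barrels.
Cost = 81.53·3.334 = 271.8210.

$271.82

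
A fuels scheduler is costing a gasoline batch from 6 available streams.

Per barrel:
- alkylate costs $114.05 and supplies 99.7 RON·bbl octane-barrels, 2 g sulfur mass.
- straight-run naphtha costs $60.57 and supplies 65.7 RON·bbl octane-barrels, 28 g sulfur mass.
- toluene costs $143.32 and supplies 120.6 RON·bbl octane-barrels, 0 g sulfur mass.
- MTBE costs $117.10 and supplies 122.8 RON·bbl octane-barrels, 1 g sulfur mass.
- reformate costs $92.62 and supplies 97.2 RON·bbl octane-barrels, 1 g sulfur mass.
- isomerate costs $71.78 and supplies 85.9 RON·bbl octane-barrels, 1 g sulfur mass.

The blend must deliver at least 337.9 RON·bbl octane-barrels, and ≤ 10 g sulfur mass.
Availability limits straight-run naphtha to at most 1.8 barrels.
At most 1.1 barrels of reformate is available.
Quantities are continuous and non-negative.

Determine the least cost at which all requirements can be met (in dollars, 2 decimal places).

Let x1 = barrels of alkylate, x2 = barrels of straight-run naphtha, x3 = barrels of toluene, x4 = barrels of MTBE, x5 = barrels of reformate, x6 = barrels of isomerate.
min 114.05x1 + 60.57x2 + 143.32x3 + 117.1x4 + 92.62x5 + 71.78x6 with:
  99.7x1 + 65.7x2 + 120.6x3 + 122.8x4 + 97.2x5 + 85.9x6 ≥ 337.9   (octane-barrels)
  2x1 + 28x2 + 1x4 + 1x5 + 1x6 ≤ 10   (sulfur mass)
  x2 ≤ 1.8
  x5 ≤ 1.1
  x1, x2, x3, x4, x5, x6 ≥ 0.
The optimal basis is {isomerate}; alkylate, straight-run naphtha, toluene, MTBE, reformate drop out. Binding constraint: octane-barrels.
Optimal quantities: isomerate = 3.93364 barrels.
Total cost: 71.78·3.93364 = 282.3567.

$282.36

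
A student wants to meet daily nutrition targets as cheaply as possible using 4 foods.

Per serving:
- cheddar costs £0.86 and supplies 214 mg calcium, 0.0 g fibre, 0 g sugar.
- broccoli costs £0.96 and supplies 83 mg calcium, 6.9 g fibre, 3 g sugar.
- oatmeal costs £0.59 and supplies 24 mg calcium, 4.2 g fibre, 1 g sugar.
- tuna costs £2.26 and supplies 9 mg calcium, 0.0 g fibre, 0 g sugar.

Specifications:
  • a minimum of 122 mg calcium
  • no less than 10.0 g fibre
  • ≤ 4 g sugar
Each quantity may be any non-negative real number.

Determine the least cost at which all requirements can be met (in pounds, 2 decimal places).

£1.45

Treat it as an LP. Let x1 = servings of cheddar, x2 = servings of broccoli, x3 = servings of oatmeal, x4 = servings of tuna.
Minimise 0.86x1 + 0.96x2 + 0.59x3 + 2.26x4 with:
  214x1 + 83x2 + 24x3 + 9x4 ≥ 122   (calcium)
  6.9x2 + 4.2x3 ≥ 10   (fibre)
  3x2 + 1x3 ≤ 4   (sugar)
  x1, x2, x3, x4 ≥ 0.
The cheapest feasible vertex uses only cheddar, broccoli, oatmeal; tuna is not used. There the calcium, fibre, sugar constraints are tight.
Optimal quantities: cheddar = 0.06017 servings, broccoli = 1.193 servings, oatmeal = 0.4211 servings.
Cost = 0.86·0.06017 + 0.96·1.193 + 0.59·0.4211 = 1.4455.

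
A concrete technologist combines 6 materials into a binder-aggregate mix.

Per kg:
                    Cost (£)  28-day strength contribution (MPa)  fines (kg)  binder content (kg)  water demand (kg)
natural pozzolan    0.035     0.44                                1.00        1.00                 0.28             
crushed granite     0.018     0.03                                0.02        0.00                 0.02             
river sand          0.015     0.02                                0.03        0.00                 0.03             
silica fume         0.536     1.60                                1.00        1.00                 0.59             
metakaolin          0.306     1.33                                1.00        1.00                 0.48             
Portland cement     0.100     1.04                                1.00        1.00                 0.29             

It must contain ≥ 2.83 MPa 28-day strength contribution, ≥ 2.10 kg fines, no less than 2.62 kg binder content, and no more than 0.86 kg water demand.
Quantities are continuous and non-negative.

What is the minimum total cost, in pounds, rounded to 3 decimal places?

Treat it as an LP. Let x1 = kg of natural pozzolan, x2 = kg of crushed granite, x3 = kg of river sand, x4 = kg of silica fume, x5 = kg of metakaolin, x6 = kg of Portland cement.
min 0.035x1 + 0.018x2 + 0.015x3 + 0.536x4 + 0.306x5 + 0.1x6 with:
  0.44x1 + 0.03x2 + 0.02x3 + 1.6x4 + 1.33x5 + 1.04x6 ≥ 2.83   (28-day strength contribution)
  1x1 + 0.02x2 + 0.03x3 + 1x4 + 1x5 + 1x6 ≥ 2.1   (fines)
  1x1 + 1x4 + 1x5 + 1x6 ≥ 2.62   (binder content)
  0.28x1 + 0.02x2 + 0.03x3 + 0.59x4 + 0.48x5 + 0.29x6 ≤ 0.86   (water demand)
  x1, x2, x3, x4, x5, x6 ≥ 0.
The cheapest feasible vertex uses only natural pozzolan, Portland cement; crushed granite, river sand, silica fume, metakaolin are not used. The 28-day strength contribution and water demand requirements are met with equality.
Optimal quantities: natural pozzolan = 0.4505 kg, Portland cement = 2.531 kg.
Hence cost = 0.035·0.4505 + 0.1·2.531 = £0.26887.

£0.269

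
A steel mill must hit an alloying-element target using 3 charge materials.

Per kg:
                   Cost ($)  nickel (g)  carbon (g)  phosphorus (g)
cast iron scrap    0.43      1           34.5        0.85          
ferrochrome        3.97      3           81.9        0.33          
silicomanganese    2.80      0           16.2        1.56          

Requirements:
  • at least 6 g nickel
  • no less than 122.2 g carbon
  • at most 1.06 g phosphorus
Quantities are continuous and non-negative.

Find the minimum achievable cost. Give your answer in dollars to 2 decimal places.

$7.46

Treat it as an LP. Let x1 = kg of cast iron scrap, x2 = kg of ferrochrome, x3 = kg of silicomanganese.
Minimise 0.43x1 + 3.97x2 + 2.8x3 s.t.:
  1x1 + 3x2 ≥ 6   (nickel)
  34.5x1 + 81.9x2 + 16.2x3 ≥ 122.2   (carbon)
  0.85x1 + 0.33x2 + 1.56x3 ≤ 1.06   (phosphorus)
  x1, x2, x3 ≥ 0.
The optimal basis is {cast iron scrap, ferrochrome}; silicomanganese drops out. The nickel and phosphorus requirements are met with equality.
So cast iron scrap = 0.5405 kg, ferrochrome = 1.82 kg.
Hence cost = 0.43·0.5405 + 3.97·1.82 = $7.4578.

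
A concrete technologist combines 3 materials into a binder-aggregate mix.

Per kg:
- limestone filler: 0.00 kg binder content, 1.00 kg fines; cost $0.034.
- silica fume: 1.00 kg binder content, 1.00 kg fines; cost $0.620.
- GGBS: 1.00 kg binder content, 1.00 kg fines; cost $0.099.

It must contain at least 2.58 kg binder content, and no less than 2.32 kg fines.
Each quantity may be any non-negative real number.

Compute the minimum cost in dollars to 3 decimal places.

$0.255

Let x1 = kg of limestone filler, x2 = kg of silica fume, x3 = kg of GGBS.
min 0.034x1 + 0.62x2 + 0.099x3 subject to:
  1x2 + 1x3 ≥ 2.58   (binder content)
  1x1 + 1x2 + 1x3 ≥ 2.32   (fines)
  x1, x2, x3 ≥ 0.
At the optimum only GGBS is positive (limestone filler, silica fume = 0). There the binder content constraint is tight.
Optimal quantities: GGBS = 2.58 kg.
Hence cost = 0.099·2.58 = $0.25542.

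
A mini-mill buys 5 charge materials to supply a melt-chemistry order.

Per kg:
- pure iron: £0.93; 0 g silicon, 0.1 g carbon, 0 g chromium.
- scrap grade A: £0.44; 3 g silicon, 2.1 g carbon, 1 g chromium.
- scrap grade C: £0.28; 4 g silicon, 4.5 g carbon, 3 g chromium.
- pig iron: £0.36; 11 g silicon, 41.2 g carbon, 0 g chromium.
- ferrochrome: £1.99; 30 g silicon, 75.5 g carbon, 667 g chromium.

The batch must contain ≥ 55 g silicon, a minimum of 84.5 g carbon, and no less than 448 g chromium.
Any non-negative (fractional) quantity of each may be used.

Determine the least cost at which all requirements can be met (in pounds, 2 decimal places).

£2.48

This is a linear program. Let x1 = kg of pure iron, x2 = kg of scrap grade A, x3 = kg of scrap grade C, x4 = kg of pig iron, x5 = kg of ferrochrome.
Minimize 0.93x1 + 0.44x2 + 0.28x3 + 0.36x4 + 1.99x5 subject to:
  3x2 + 4x3 + 11x4 + 30x5 ≥ 55   (silicon)
  0.1x1 + 2.1x2 + 4.5x3 + 41.2x4 + 75.5x5 ≥ 84.5   (carbon)
  1x2 + 3x3 + 667x5 ≥ 448   (chromium)
  x1, x2, x3, x4, x5 ≥ 0.
The cheapest feasible vertex uses only pig iron, ferrochrome; pure iron, scrap grade A, scrap grade C are not used. The silicon and chromium requirements are met with equality.
That vertex is x4 = 3.168, x5 = 0.6717.
Total cost: 0.36·3.168 + 1.99·0.6717 = 2.4772.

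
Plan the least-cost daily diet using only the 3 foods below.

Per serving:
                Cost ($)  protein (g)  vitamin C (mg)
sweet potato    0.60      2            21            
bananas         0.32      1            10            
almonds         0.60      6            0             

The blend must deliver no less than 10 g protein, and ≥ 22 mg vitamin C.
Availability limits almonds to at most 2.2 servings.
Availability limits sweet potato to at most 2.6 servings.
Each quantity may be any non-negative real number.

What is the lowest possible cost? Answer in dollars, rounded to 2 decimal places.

$1.42

Let x1 = servings of sweet potato, x2 = servings of bananas, x3 = servings of almonds.
Minimize 0.6x1 + 0.32x2 + 0.6x3 with:
  2x1 + 1x2 + 6x3 ≥ 10   (protein)
  21x1 + 10x2 ≥ 22   (vitamin C)
  x3 ≤ 2.2
  x1 ≤ 2.6
  x1, x2, x3 ≥ 0.
The optimal basis is {sweet potato, almonds}; bananas drops out. Binding constraints: protein and vitamin C.
Solving gives x1 = 1.048, x3 = 1.317.
Objective = 0.6·1.048 + 0.6·1.317 = 1.4190.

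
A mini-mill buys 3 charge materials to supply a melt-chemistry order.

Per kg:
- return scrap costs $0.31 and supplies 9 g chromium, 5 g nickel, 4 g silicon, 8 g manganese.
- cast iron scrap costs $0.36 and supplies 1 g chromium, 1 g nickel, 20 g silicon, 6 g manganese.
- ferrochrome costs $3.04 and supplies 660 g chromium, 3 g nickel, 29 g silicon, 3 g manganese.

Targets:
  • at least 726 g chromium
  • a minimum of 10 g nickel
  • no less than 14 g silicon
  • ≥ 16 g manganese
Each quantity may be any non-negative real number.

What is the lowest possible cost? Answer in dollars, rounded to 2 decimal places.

$3.77

Set it up as a linear program. Let x1 = kg of return scrap, x2 = kg of cast iron scrap, x3 = kg of ferrochrome.
min 0.31x1 + 0.36x2 + 3.04x3 subject to:
  9x1 + 1x2 + 660x3 ≥ 726   (chromium)
  5x1 + 1x2 + 3x3 ≥ 10   (nickel)
  4x1 + 20x2 + 29x3 ≥ 14   (silicon)
  8x1 + 6x2 + 3x3 ≥ 16   (manganese)
  x1, x2, x3 ≥ 0.
The cheapest feasible vertex uses only return scrap, ferrochrome; cast iron scrap is not used. There the chromium and manganese constraints are tight.
That vertex is x1 = 1.596, x3 = 1.078.
Hence cost = 0.31·1.596 + 3.04·1.078 = $3.7719.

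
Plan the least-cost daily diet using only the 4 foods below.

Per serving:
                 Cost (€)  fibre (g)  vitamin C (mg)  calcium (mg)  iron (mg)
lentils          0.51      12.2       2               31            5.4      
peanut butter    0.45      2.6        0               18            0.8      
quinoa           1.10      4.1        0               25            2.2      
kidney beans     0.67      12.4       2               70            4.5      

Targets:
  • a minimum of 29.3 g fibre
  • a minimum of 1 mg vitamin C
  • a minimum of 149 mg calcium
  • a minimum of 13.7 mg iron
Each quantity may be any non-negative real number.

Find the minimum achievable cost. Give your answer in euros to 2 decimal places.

€1.68

Let x1 = servings of lentils, x2 = servings of peanut butter, x3 = servings of quinoa, x4 = servings of kidney beans.
min 0.51x1 + 0.45x2 + 1.1x3 + 0.67x4 with:
  12.2x1 + 2.6x2 + 4.1x3 + 12.4x4 ≥ 29.3   (fibre)
  2x1 + 2x4 ≥ 1   (vitamin C)
  31x1 + 18x2 + 25x3 + 70x4 ≥ 149   (calcium)
  5.4x1 + 0.8x2 + 2.2x3 + 4.5x4 ≥ 13.7   (iron)
  x1, x2, x3, x4 ≥ 0.
The cheapest feasible vertex uses only lentils, kidney beans; peanut butter, quinoa are not used. The calcium and iron requirements are met with equality.
Solving gives x1 = 1.21, x4 = 1.593.
Objective = 0.51·1.21 + 0.67·1.593 = 1.6844.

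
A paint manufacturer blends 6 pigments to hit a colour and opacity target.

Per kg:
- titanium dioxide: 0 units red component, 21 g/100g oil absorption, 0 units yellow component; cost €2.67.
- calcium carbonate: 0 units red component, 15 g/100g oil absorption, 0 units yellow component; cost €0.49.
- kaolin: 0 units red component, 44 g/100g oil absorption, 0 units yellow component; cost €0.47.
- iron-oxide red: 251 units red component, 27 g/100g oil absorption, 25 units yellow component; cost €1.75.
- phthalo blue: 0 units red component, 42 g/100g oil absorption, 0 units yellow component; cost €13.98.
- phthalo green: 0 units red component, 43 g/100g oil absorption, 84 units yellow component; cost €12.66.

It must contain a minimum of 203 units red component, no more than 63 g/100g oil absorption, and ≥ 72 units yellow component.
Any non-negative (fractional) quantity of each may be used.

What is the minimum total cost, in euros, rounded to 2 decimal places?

Set it up as a linear program. Let x1 = kg of titanium dioxide, x2 = kg of calcium carbonate, x3 = kg of kaolin, x4 = kg of iron-oxide red, x5 = kg of phthalo blue, x6 = kg of phthalo green.
Minimize 2.67x1 + 0.49x2 + 0.47x3 + 1.75x4 + 13.98x5 + 12.66x6 subject to:
  251x4 ≥ 203   (red component)
  21x1 + 15x2 + 44x3 + 27x4 + 42x5 + 43x6 ≤ 63   (oil absorption)
  25x4 + 84x6 ≥ 72   (yellow component)
  x1, x2, x3, x4, x5, x6 ≥ 0.
The optimal basis is {iron-oxide red, phthalo green}; titanium dioxide, calcium carbonate, kaolin, phthalo blue drop out. There the oil absorption and yellow component constraints are tight.
Solving gives x4 = 1.841, x6 = 0.3093.
Objective = 1.75·1.841 + 12.66·0.3093 = 7.1375.

€7.14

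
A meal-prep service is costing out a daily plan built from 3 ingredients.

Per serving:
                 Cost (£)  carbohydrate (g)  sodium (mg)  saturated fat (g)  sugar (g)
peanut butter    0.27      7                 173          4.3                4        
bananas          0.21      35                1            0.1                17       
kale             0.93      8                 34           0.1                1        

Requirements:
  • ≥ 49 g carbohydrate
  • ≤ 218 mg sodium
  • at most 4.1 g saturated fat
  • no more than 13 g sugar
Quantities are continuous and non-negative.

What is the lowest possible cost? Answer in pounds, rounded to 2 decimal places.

£3.59

Let x1 = servings of peanut butter, x2 = servings of bananas, x3 = servings of kale.
Minimize 0.27x1 + 0.21x2 + 0.93x3 subject to:
  7x1 + 35x2 + 8x3 ≥ 49   (carbohydrate)
  173x1 + 1x2 + 34x3 ≤ 218   (sodium)
  4.3x1 + 0.1x2 + 0.1x3 ≤ 4.1   (saturated fat)
  4x1 + 17x2 + 1x3 ≤ 13   (sugar)
  x1, x2, x3 ≥ 0.
The optimal basis is {bananas, kale}; peanut butter drops out. There the carbohydrate and sugar constraints are tight.
Solving gives x2 = 0.54455, x3 = 3.7426.
Total cost: 0.21·0.54455 + 0.93·3.7426 = 3.59497.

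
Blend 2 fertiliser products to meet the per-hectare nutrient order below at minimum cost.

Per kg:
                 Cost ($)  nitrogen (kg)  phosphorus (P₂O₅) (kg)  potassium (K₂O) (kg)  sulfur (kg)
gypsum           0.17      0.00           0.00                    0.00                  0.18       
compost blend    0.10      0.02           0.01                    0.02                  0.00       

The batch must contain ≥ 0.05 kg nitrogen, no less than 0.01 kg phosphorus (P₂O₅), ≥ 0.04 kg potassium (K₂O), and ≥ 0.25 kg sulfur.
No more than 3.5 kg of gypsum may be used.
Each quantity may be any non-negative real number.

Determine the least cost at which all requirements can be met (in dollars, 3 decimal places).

$0.486

Treat it as an LP. Let x1 = kg of gypsum, x2 = kg of compost blend.
min 0.17x1 + 0.1x2 with:
  0.02x2 ≥ 0.05   (nitrogen)
  0.01x2 ≥ 0.01   (phosphorus (P₂O₅))
  0.02x2 ≥ 0.04   (potassium (K₂O))
  0.18x1 ≥ 0.25   (sulfur)
  x1 ≤ 3.5
  x1, x2 ≥ 0.
Both inputs are positive at the optimum. The nitrogen and sulfur requirements are met with equality.
Solving gives x1 = 1.389, x2 = 2.5.
Hence cost = 0.17·1.389 + 0.1·2.5 = $0.48613.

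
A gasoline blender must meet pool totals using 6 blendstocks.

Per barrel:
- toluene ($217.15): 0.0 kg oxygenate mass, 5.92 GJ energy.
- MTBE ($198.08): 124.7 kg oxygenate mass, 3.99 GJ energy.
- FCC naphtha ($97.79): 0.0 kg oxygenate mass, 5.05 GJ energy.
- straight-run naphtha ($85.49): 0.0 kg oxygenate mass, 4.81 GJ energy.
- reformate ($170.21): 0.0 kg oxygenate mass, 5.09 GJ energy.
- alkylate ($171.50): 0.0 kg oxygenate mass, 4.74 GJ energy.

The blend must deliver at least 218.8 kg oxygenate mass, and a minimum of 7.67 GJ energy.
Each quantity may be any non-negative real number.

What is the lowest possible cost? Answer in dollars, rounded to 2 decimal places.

$359.45

Set it up as a linear program. Let x1 = barrels of toluene, x2 = barrels of MTBE, x3 = barrels of FCC naphtha, x4 = barrels of straight-run naphtha, x5 = barrels of reformate, x6 = barrels of alkylate.
Minimise 217.15x1 + 198.08x2 + 97.79x3 + 85.49x4 + 170.21x5 + 171.5x6 subject to:
  124.7x2 ≥ 218.8   (oxygenate mass)
  5.92x1 + 3.99x2 + 5.05x3 + 4.81x4 + 5.09x5 + 4.74x6 ≥ 7.67   (energy)
  x1, x2, x3, x4, x5, x6 ≥ 0.
The optimal basis is {MTBE, straight-run naphtha}; toluene, FCC naphtha, reformate, alkylate drop out. Binding constraints: oxygenate mass and energy.
Solving gives x2 = 1.75461, x4 = 0.139106.
Hence cost = 198.08·1.75461 + 85.49·0.139106 = $359.4453.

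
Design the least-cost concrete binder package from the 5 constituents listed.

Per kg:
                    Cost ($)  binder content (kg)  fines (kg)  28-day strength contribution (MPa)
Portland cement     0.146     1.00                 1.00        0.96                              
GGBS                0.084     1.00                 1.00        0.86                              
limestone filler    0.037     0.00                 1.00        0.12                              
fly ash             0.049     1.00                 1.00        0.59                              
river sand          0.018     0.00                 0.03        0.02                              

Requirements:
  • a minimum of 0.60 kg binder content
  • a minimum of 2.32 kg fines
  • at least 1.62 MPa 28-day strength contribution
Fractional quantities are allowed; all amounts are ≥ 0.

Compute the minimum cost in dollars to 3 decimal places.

Let x1 = kg of Portland cement, x2 = kg of GGBS, x3 = kg of limestone filler, x4 = kg of fly ash, x5 = kg of river sand.
Minimize 0.146x1 + 0.084x2 + 0.037x3 + 0.049x4 + 0.018x5 with:
  1x1 + 1x2 + 1x4 ≥ 0.6   (binder content)
  1x1 + 1x2 + 1x3 + 1x4 + 0.03x5 ≥ 2.32   (fines)
  0.96x1 + 0.86x2 + 0.12x3 + 0.59x4 + 0.02x5 ≥ 1.62   (28-day strength contribution)
  x1, x2, x3, x4, x5 ≥ 0.
The minimum-cost mix takes nothing from Portland cement, GGBS, limestone filler, river sand — only fly ash. Binding constraint: 28-day strength contribution.
Solving gives x4 = 2.746.
Cost = 0.049·2.746 = 0.13455.

$0.135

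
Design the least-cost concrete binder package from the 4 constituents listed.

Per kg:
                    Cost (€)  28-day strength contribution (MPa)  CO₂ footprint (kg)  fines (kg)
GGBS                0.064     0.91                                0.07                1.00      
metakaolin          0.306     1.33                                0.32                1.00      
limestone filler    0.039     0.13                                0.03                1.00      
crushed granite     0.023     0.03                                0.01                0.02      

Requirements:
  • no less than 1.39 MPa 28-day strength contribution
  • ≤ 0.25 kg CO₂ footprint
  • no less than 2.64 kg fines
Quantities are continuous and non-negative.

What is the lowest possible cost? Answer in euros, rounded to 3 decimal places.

€0.137

Treat it as an LP. Let x1 = kg of GGBS, x2 = kg of metakaolin, x3 = kg of limestone filler, x4 = kg of crushed granite.
min 0.064x1 + 0.306x2 + 0.039x3 + 0.023x4 s.t.:
  0.91x1 + 1.33x2 + 0.13x3 + 0.03x4 ≥ 1.39   (28-day strength contribution)
  0.07x1 + 0.32x2 + 0.03x3 + 0.01x4 ≤ 0.25   (CO₂ footprint)
  1x1 + 1x2 + 1x3 + 0.02x4 ≥ 2.64   (fines)
  x1, x2, x3, x4 ≥ 0.
The minimum-cost mix takes nothing from metakaolin, crushed granite — only GGBS, limestone filler. The 28-day strength contribution and fines requirements are met with equality.
Solving gives x1 = 1.342, x3 = 1.298.
Hence cost = 0.064·1.342 + 0.039·1.298 = €0.13651.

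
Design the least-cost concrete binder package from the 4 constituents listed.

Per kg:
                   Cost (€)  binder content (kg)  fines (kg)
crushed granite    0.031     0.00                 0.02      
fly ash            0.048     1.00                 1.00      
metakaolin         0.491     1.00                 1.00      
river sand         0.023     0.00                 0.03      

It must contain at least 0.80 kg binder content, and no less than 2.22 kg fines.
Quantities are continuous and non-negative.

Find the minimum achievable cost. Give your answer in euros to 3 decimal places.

€0.107

Let x1 = kg of crushed granite, x2 = kg of fly ash, x3 = kg of metakaolin, x4 = kg of river sand.
Minimize 0.031x1 + 0.048x2 + 0.491x3 + 0.023x4 s.t.:
  1x2 + 1x3 ≥ 0.8   (binder content)
  0.02x1 + 1x2 + 1x3 + 0.03x4 ≥ 2.22   (fines)
  x1, x2, x3, x4 ≥ 0.
The optimal basis is {fly ash}; crushed granite, metakaolin, river sand drop out. The fines requirement is met with equality.
Optimal quantities: fly ash = 2.22 kg.
Objective = 0.048·2.22 = 0.10656.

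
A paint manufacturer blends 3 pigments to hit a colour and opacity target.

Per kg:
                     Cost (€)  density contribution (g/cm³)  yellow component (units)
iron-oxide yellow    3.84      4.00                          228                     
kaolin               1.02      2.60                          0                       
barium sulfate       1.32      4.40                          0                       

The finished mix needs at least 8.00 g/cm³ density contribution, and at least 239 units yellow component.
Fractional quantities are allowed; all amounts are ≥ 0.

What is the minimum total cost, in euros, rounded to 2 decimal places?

This is a linear program. Let x1 = kg of iron-oxide yellow, x2 = kg of kaolin, x3 = kg of barium sulfate.
min 3.84x1 + 1.02x2 + 1.32x3 with:
  4x1 + 2.6x2 + 4.4x3 ≥ 8   (density contribution)
  228x1 ≥ 239   (yellow component)
  x1, x2, x3 ≥ 0.
The cheapest feasible vertex uses only iron-oxide yellow, barium sulfate; kaolin is not used. The density contribution and yellow component requirements are met with equality.
So iron-oxide yellow = 1.048 kg, barium sulfate = 0.8652 kg.
Total cost: 3.84·1.048 + 1.32·0.8652 = 5.1664.

€5.17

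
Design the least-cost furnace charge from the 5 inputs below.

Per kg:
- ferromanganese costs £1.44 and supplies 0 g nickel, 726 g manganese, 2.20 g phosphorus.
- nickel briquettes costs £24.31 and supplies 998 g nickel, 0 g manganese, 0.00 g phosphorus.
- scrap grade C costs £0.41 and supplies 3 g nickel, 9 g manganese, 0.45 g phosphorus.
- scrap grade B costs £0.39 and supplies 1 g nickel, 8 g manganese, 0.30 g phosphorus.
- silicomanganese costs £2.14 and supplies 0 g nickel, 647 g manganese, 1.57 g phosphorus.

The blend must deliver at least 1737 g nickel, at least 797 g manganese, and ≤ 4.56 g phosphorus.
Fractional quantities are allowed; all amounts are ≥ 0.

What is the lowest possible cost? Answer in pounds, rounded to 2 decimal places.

£43.89

This is a linear program. Let x1 = kg of ferromanganese, x2 = kg of nickel briquettes, x3 = kg of scrap grade C, x4 = kg of scrap grade B, x5 = kg of silicomanganese.
min 1.44x1 + 24.31x2 + 0.41x3 + 0.39x4 + 2.14x5 subject to:
  998x2 + 3x3 + 1x4 ≥ 1737   (nickel)
  726x1 + 9x3 + 8x4 + 647x5 ≥ 797   (manganese)
  2.2x1 + 0.45x3 + 0.3x4 + 1.57x5 ≤ 4.56   (phosphorus)
  x1, x2, x3, x4, x5 ≥ 0.
The optimal basis is {ferromanganese, nickel briquettes}; scrap grade C, scrap grade B, silicomanganese drop out. There the nickel and manganese constraints are tight.
Solving gives x1 = 1.0978, x2 = 1.7405.
Objective = 1.44·1.0978 + 24.31·1.7405 = 43.8924.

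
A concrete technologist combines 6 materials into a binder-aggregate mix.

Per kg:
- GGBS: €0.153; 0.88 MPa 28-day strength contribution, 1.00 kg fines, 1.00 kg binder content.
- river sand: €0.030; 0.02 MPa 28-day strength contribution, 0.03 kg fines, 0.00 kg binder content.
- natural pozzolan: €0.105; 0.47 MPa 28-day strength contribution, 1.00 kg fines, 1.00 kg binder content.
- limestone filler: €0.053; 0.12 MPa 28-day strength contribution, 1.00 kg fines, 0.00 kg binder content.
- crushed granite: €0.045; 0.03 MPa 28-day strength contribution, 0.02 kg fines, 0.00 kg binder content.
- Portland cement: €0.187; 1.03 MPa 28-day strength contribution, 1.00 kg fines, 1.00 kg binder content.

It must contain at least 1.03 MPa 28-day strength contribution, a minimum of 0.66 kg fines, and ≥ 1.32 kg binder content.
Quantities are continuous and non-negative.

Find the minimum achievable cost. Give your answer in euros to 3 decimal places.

€0.187

Let x1 = kg of GGBS, x2 = kg of river sand, x3 = kg of natural pozzolan, x4 = kg of limestone filler, x5 = kg of crushed granite, x6 = kg of Portland cement.
min 0.153x1 + 0.03x2 + 0.105x3 + 0.053x4 + 0.045x5 + 0.187x6 s.t.:
  0.88x1 + 0.02x2 + 0.47x3 + 0.12x4 + 0.03x5 + 1.03x6 ≥ 1.03   (28-day strength contribution)
  1x1 + 0.03x2 + 1x3 + 1x4 + 0.02x5 + 1x6 ≥ 0.66   (fines)
  1x1 + 1x3 + 1x6 ≥ 1.32   (binder content)
  x1, x2, x3, x4, x5, x6 ≥ 0.
The minimum-cost mix takes nothing from river sand, limestone filler, crushed granite, Portland cement — only GGBS, natural pozzolan. The 28-day strength contribution and binder content requirements are met with equality.
So GGBS = 0.999 kg, natural pozzolan = 0.321 kg.
Cost = 0.153·0.999 + 0.105·0.321 = 0.18655.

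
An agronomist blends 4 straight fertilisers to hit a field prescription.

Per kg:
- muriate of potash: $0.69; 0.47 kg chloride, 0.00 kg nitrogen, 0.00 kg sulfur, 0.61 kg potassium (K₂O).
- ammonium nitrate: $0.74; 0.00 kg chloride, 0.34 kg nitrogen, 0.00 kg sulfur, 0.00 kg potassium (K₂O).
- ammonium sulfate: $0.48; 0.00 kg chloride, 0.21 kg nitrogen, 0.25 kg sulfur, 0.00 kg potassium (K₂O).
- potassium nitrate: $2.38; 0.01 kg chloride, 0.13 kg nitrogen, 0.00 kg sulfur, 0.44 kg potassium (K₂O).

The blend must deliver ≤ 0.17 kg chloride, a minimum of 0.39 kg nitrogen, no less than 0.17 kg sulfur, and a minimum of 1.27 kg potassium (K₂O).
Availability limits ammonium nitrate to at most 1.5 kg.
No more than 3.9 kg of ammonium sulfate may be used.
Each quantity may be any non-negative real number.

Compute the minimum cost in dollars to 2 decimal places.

Let x1 = kg of muriate of potash, x2 = kg of ammonium nitrate, x3 = kg of ammonium sulfate, x4 = kg of potassium nitrate.
Minimize 0.69x1 + 0.74x2 + 0.48x3 + 2.38x4 subject to:
  0.47x1 + 0.01x4 ≤ 0.17   (chloride)
  0.34x2 + 0.21x3 + 0.13x4 ≥ 0.39   (nitrogen)
  0.25x3 ≥ 0.17   (sulfur)
  0.61x1 + 0.44x4 ≥ 1.27   (potassium (K₂O))
  x2 ≤ 1.5
  x3 ≤ 3.9
  x1, x2, x3, x4 ≥ 0.
The minimum-cost mix takes nothing from ammonium nitrate — only muriate of potash, ammonium sulfate, potassium nitrate. There the chloride, sulfur, potassium (K₂O) constraints are tight.
Optimal quantities: muriate of potash = 0.3094 kg, ammonium sulfate = 0.68 kg, potassium nitrate = 2.457 kg.
Hence cost = 0.69·0.3094 + 0.48·0.68 + 2.38·2.457 = $6.3875.

$6.39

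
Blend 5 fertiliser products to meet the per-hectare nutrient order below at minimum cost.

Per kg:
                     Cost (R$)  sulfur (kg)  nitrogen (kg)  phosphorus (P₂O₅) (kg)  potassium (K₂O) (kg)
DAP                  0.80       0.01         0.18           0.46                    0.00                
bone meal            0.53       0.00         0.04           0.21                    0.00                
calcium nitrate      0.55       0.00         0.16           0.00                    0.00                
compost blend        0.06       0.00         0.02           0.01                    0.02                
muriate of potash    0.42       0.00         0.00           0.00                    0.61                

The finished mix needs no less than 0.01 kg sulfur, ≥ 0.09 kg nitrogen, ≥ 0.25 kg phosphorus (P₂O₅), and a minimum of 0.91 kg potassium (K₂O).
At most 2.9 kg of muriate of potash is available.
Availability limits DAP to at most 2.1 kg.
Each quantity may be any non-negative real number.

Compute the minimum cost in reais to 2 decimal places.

Treat it as an LP. Let x1 = kg of DAP, x2 = kg of bone meal, x3 = kg of calcium nitrate, x4 = kg of compost blend, x5 = kg of muriate of potash.
Minimise 0.8x1 + 0.53x2 + 0.55x3 + 0.06x4 + 0.42x5 with:
  0.01x1 ≥ 0.01   (sulfur)
  0.18x1 + 0.04x2 + 0.16x3 + 0.02x4 ≥ 0.09   (nitrogen)
  0.46x1 + 0.21x2 + 0.01x4 ≥ 0.25   (phosphorus (P₂O₅))
  0.02x4 + 0.61x5 ≥ 0.91   (potassium (K₂O))
  x5 ≤ 2.9
  x1 ≤ 2.1
  x1, x2, x3, x4, x5 ≥ 0.
The cheapest feasible vertex uses only DAP, muriate of potash; bone meal, calcium nitrate, compost blend are not used. The sulfur and potassium (K₂O) requirements are met with equality.
Solving gives x1 = 1, x5 = 1.492.
Total cost: 0.8·1 + 0.42·1.492 = 1.4266.

R$1.43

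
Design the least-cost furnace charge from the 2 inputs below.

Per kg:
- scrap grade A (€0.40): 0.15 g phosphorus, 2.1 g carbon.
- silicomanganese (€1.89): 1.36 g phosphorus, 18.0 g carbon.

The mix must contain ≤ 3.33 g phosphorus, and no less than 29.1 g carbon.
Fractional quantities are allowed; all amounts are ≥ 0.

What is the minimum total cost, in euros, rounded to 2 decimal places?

€3.06

This is a linear program. Let x1 = kg of scrap grade A, x2 = kg of silicomanganese.
min 0.4x1 + 1.89x2 with:
  0.15x1 + 1.36x2 ≤ 3.33   (phosphorus)
  2.1x1 + 18x2 ≥ 29.1   (carbon)
  x1, x2 ≥ 0.
The cheapest feasible vertex uses only silicomanganese; scrap grade A is not used. Binding constraint: carbon.
That vertex is x2 = 1.617.
Objective = 1.89·1.617 = 3.0561.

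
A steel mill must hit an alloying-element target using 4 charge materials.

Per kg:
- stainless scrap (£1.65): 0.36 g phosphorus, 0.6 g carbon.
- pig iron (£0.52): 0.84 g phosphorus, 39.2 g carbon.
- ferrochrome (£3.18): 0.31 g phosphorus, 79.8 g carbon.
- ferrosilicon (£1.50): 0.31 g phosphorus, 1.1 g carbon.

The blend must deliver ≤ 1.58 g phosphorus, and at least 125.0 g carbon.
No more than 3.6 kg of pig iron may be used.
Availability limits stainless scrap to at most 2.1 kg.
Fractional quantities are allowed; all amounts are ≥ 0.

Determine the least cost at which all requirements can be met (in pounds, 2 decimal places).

Let x1 = kg of stainless scrap, x2 = kg of pig iron, x3 = kg of ferrochrome, x4 = kg of ferrosilicon.
Minimise 1.65x1 + 0.52x2 + 3.18x3 + 1.5x4 s.t.:
  0.36x1 + 0.84x2 + 0.31x3 + 0.31x4 ≤ 1.58   (phosphorus)
  0.6x1 + 39.2x2 + 79.8x3 + 1.1x4 ≥ 125   (carbon)
  x2 ≤ 3.6
  x1 ≤ 2.1
  x1, x2, x3, x4 ≥ 0.
The minimum-cost mix takes nothing from stainless scrap, ferrosilicon — only pig iron, ferrochrome. There the phosphorus and carbon constraints are tight.
Solving gives x2 = 1.591, x3 = 0.7847.
Objective = 0.52·1.591 + 3.18·0.7847 = 3.3227.

£3.32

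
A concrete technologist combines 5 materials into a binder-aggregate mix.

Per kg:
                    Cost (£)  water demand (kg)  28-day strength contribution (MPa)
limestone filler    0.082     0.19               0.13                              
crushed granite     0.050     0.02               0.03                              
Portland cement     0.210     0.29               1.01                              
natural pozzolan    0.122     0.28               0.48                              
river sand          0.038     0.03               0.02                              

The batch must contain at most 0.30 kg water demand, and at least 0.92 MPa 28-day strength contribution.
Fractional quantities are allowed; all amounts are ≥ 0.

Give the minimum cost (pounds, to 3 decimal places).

Treat it as an LP. Let x1 = kg of limestone filler, x2 = kg of crushed granite, x3 = kg of Portland cement, x4 = kg of natural pozzolan, x5 = kg of river sand.
Minimize 0.082x1 + 0.05x2 + 0.21x3 + 0.122x4 + 0.038x5 subject to:
  0.19x1 + 0.02x2 + 0.29x3 + 0.28x4 + 0.03x5 ≤ 0.3   (water demand)
  0.13x1 + 0.03x2 + 1.01x3 + 0.48x4 + 0.02x5 ≥ 0.92   (28-day strength contribution)
  x1, x2, x3, x4, x5 ≥ 0.
The minimum-cost mix takes nothing from limestone filler, crushed granite, natural pozzolan, river sand — only Portland cement. Binding constraint: 28-day strength contribution.
So Portland cement = 0.9109 kg.
Hence cost = 0.21·0.9109 = £0.19129.

£0.191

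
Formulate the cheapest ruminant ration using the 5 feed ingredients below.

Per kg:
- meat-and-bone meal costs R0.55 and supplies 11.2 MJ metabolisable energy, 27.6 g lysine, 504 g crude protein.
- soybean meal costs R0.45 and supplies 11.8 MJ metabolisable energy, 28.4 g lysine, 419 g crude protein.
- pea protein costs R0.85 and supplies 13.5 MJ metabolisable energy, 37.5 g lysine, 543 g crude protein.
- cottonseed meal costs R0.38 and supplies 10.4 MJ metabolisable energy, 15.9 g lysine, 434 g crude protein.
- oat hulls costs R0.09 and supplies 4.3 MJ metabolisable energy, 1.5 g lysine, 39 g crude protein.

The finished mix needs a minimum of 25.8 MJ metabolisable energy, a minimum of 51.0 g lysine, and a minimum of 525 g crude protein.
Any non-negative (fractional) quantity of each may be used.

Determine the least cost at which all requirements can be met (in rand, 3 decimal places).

R0.891

Treat it as an LP. Let x1 = kg of meat-and-bone meal, x2 = kg of soybean meal, x3 = kg of pea protein, x4 = kg of cottonseed meal, x5 = kg of oat hulls.
Minimize 0.55x1 + 0.45x2 + 0.85x3 + 0.38x4 + 0.09x5 subject to:
  11.2x1 + 11.8x2 + 13.5x3 + 10.4x4 + 4.3x5 ≥ 25.8   (metabolisable energy)
  27.6x1 + 28.4x2 + 37.5x3 + 15.9x4 + 1.5x5 ≥ 51   (lysine)
  504x1 + 419x2 + 543x3 + 434x4 + 39x5 ≥ 525   (crude protein)
  x1, x2, x3, x4, x5 ≥ 0.
The optimal basis is {soybean meal, oat hulls}; meat-and-bone meal, pea protein, cottonseed meal drop out. The metabolisable energy and lysine requirements are met with equality.
So soybean meal = 1.73 kg, oat hulls = 1.254 kg.
Hence cost = 0.45·1.73 + 0.09·1.254 = R0.89136.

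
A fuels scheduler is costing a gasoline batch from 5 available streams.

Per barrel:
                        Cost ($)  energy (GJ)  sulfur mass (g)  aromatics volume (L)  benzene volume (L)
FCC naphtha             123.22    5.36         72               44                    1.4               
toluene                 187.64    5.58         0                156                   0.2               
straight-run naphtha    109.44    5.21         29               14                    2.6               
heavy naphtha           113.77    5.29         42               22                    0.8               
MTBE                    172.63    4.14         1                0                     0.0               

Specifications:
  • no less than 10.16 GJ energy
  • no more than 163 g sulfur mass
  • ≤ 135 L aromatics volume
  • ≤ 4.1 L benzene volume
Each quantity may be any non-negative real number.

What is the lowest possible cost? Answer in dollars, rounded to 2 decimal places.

Set it up as a linear program. Let x1 = barrels of FCC naphtha, x2 = barrels of toluene, x3 = barrels of straight-run naphtha, x4 = barrels of heavy naphtha, x5 = barrels of MTBE.
Minimise 123.22x1 + 187.64x2 + 109.44x3 + 113.77x4 + 172.63x5 with:
  5.36x1 + 5.58x2 + 5.21x3 + 5.29x4 + 4.14x5 ≥ 10.16   (energy)
  72x1 + 29x3 + 42x4 + 1x5 ≤ 163   (sulfur mass)
  44x1 + 156x2 + 14x3 + 22x4 ≤ 135   (aromatics volume)
  1.4x1 + 0.2x2 + 2.6x3 + 0.8x4 ≤ 4.1   (benzene volume)
  x1, x2, x3, x4, x5 ≥ 0.
At the optimum only straight-run naphtha, heavy naphtha are positive (FCC naphtha, toluene, MTBE = 0). There the energy and benzene volume constraints are tight.
Optimal quantities: straight-run naphtha = 1.4147 barrels, heavy naphtha = 0.52733 barrels.
Cost = 109.44·1.4147 + 113.77·0.52733 = 214.8191.

$214.82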